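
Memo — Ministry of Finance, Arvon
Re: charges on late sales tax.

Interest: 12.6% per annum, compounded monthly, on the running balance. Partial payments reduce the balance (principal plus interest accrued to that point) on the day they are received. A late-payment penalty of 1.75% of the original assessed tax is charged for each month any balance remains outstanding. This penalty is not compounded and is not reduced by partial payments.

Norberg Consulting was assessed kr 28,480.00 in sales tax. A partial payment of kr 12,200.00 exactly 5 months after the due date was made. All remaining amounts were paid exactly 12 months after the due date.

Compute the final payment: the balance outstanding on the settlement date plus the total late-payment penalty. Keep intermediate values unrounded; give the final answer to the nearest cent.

kr 25,138.50

Monthly rate = 12.6% ÷ 12 = 1.05%
Balance at month 5: kr 28,480.0000 × (1 + 0.0105)^5 = kr 30,006.9306…
After kr 12,200.00 payment: kr 30,006.9306… − kr 12,200.00 = kr 17,806.9306…
Balance at month 12: kr 17,806.9306… × (1 + 0.0105)^7 = kr 19,157.6966…
Penalty: 12 × 1.75% × kr 28,480.00 = kr 5,980.80
Final settlement = outstanding balance + penalty = kr 19,157.6966… + kr 5,980.80 = kr 25,138.50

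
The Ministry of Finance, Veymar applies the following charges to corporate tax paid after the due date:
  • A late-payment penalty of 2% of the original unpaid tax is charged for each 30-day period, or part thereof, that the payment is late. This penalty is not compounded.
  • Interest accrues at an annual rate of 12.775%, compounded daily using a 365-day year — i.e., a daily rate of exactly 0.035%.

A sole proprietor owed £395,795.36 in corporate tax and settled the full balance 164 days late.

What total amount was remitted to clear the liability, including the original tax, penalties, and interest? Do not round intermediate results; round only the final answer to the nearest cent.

£466,669.93

Penalty periods: ⌈164/30⌉ = 6; penalty = 6 × 2% × £395,795.36 = £47,495.44…
Interest: £395,795.36 × ((1 + 0.00035)^164 − 1) = £395,795.36 × 0.05906872… = £23,379.1259…
Total = £395,795.36 + £47,495.4432 + £23,379.1259… = £466,669.93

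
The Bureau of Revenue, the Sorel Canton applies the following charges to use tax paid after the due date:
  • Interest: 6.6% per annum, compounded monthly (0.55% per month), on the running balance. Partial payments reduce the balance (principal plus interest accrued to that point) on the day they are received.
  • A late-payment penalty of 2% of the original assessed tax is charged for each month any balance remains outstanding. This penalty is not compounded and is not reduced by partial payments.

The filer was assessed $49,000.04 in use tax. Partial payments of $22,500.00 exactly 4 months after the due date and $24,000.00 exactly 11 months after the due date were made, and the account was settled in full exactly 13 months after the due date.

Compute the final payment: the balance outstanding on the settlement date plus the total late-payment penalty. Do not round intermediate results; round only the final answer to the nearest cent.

Balance at month 4: $49,000.0400 × (1 + 0.0055)^4 = $50,086.9670…
After $22,500.00 payment: $50,086.9670… − $22,500.00 = $27,586.9670…
Balance at month 11: $27,586.9670… × (1 + 0.0055)^7 = $28,666.7514…
After $24,000.00 payment: $28,666.7514… − $24,000.00 = $4,666.7514…
Balance at month 13: $4,666.7514… × (1 + 0.0055)^2 = $4,718.2269…
Penalty: 13 × 2% × $49,000.04 = $12,740.01…
Final settlement = outstanding balance + penalty = $4,718.2269… + $12,740.01… = $17,458.24

$17,458.24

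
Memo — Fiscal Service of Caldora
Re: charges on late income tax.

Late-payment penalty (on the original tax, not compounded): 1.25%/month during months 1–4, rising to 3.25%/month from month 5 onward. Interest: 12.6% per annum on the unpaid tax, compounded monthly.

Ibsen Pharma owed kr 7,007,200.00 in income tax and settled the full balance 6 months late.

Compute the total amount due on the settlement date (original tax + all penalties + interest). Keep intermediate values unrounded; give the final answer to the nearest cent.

kr 8,266,233.27

Penalty, months 1–4: 4 × 1.25% × kr 7,007,200.00 = kr 350,360.00
Penalty, months 5–6: 2 × 3.25% × kr 7,007,200.00 = kr 455,468.00
Interest (12.6%/yr ÷ 12 = 1.05%/month): kr 7,007,200.00 × ((1 + 0.0105)^6 − 1) = kr 453,205.2742…
Total = kr 7,007,200.00 + kr 805,828.0000 + kr 453,205.2742… = kr 8,266,233.27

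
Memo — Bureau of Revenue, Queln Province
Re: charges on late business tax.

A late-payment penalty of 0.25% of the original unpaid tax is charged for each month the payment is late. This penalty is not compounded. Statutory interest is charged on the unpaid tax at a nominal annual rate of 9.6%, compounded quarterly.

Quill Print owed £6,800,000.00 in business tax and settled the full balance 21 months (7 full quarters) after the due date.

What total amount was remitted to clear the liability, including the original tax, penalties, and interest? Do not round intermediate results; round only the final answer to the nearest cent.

Late-payment penalty = 0.25% × £6,800,000.00 × 21 mo = £357,000.00
Interest (9.6%/yr ÷ 4 = 2.4%/quarter): £6,800,000.00 × ((1 + 0.024)^7 − 1) = £1,228,023.0209…
Total = £6,800,000.00 + £357,000.0000 + £1,228,023.0209… = £8,385,023.02

£8,385,023.02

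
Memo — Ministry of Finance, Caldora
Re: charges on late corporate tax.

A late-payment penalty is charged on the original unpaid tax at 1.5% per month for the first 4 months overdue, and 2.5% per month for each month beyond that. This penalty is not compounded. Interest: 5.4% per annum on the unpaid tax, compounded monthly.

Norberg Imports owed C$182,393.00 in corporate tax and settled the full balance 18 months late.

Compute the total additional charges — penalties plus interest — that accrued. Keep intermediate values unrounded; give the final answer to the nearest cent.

Penalty, months 1–4: 4 × 1.5% × C$182,393.00 = C$10,943.58
Penalty, months 5–18: 14 × 2.5% × C$182,393.00 = C$63,837.55
Interest (5.4%/yr ÷ 12 = 0.45%/month): C$182,393.00 × ((1 + 0.0045)^18 − 1) = C$15,352.7263…
Penalties + interest = C$74,781.1300 + C$15,352.7263… = C$90,133.86

C$90,133.86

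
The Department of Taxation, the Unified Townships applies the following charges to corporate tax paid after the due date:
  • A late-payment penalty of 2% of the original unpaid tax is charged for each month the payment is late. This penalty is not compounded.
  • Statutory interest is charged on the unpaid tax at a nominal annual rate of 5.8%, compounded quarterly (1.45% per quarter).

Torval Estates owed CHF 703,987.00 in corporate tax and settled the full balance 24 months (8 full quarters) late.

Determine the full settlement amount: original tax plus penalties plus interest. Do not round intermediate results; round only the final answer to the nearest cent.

CHF 1,127,830.01

Late-payment penalty = 2% × CHF 703,987.00 × 24 mo = CHF 337,913.76
Interest: CHF 703,987.00 × ((1 + 0.0145)^8 − 1) = CHF 703,987.00 × 0.1220609… = CHF 85,929.2541…
Total = CHF 703,987.00 + CHF 337,913.7600 + CHF 85,929.2541… = CHF 1,127,830.01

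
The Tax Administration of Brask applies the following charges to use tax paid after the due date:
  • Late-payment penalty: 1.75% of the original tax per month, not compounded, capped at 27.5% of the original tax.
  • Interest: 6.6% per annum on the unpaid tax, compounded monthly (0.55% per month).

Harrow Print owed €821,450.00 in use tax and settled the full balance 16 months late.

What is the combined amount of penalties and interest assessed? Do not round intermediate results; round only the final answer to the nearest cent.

€301,246.13

Penalty (uncapped): 16 × 1.75% × €821,450.00 = €230,006.00; cap = 27.5% × €821,450.00 = €225,898.75 → penalty = €225,898.75
Interest: €821,450.00 × ((1 + 0.0055)^16 − 1) = €821,450.00 × 0.0917249… = €75,347.3843…
Penalties + interest = €225,898.7500 + €75,347.3843… = €301,246.13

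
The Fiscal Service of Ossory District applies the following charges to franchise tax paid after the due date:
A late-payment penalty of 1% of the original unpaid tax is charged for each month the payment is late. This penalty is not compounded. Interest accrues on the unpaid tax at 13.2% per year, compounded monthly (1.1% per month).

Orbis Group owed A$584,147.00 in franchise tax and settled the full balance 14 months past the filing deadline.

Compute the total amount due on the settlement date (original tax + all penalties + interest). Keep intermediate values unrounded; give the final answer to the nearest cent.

Late-payment penalty: 14 × 1% × A$584,147.00 = A$81,780.58
Interest: A$584,147.00 × ((1 + 0.011)^14 − 1) = A$584,147.00 × 0.1655105… = A$96,682.4430…
Total = A$584,147.00 + A$81,780.5800 + A$96,682.4430… = A$762,610.02

A$762,610.02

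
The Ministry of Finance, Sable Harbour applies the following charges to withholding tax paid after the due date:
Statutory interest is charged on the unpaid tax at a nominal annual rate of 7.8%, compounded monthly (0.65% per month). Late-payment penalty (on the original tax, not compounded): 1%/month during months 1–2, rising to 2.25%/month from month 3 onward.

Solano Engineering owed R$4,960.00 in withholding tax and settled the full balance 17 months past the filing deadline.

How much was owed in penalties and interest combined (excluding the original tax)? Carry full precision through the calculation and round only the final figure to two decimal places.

R$2,350.73

Penalty, months 1–2: 2 × 1% × R$4,960.00 = R$99.20
Penalty, months 3–17: 15 × 2.25% × R$4,960.00 = R$1,674.00
Interest: R$4,960.00 × ((1 + 0.0065)^17 − 1) = R$4,960.00 × 0.1164371… = R$577.5278…
Penalties + interest = R$1,773.2000 + R$577.5278… = R$2,350.73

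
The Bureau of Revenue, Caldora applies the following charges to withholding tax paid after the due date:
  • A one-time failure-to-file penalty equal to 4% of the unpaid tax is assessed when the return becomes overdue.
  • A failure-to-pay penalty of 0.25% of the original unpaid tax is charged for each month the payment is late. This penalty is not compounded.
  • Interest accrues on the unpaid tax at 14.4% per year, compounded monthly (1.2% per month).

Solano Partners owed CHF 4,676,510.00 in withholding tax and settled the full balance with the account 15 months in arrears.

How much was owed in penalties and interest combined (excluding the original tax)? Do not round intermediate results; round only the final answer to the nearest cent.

CHF 1,278,722.95

Failure-to-file penalty: 4% × CHF 4,676,510.00 = CHF 187,060.40
Failure-to-pay penalty: 15 × 0.25% × CHF 4,676,510.00 = CHF 175,369.13…
Interest: CHF 4,676,510.00 × ((1 + 0.012)^15 − 1) = CHF 4,676,510.00 × 0.1959353… = CHF 916,293.4228…
Penalties + interest = CHF 362,429.5250 + CHF 916,293.4228… = CHF 1,278,722.95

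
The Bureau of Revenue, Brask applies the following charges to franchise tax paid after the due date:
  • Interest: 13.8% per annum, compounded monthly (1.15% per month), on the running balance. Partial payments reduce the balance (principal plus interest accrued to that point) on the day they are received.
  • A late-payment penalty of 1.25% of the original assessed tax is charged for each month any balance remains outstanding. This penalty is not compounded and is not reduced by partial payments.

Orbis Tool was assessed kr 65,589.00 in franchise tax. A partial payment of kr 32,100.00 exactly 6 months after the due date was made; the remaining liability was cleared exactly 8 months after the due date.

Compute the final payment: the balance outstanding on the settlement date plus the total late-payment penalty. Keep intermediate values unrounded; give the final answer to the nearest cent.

Balance at month 6: kr 65,589.0000 × (1 + 0.0115)^6 = kr 70,246.7655…
After kr 32,100.00 payment: kr 70,246.7655… − kr 32,100.00 = kr 38,146.7655…
Balance at month 8: kr 38,146.7655… × (1 + 0.0115)^2 = kr 39,029.1860…
Penalty: 8 × 1.25% × kr 65,589.00 = kr 6,558.90
Final settlement = outstanding balance + penalty = kr 39,029.1860… + kr 6,558.90 = kr 45,588.09

kr 45,588.09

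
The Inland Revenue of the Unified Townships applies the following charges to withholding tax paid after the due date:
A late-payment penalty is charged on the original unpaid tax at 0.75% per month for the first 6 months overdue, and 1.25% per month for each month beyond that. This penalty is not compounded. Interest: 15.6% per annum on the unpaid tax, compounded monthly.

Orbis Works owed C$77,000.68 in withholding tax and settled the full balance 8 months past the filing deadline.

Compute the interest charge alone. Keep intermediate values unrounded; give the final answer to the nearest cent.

Interest (15.6%/yr ÷ 12 = 1.3%/month): C$77,000.68 × ((1 + 0.013)^8 − 1) = C$8,382.0670…

C$8,382.07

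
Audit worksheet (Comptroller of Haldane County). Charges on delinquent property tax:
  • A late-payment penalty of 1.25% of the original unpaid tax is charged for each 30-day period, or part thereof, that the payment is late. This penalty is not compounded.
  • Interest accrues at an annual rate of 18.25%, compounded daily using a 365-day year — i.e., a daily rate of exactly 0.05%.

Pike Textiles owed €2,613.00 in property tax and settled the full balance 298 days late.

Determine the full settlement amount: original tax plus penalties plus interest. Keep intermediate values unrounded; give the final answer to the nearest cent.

€3,359.35

Penalty periods: ⌈298/30⌉ = 10; penalty = 10 × 1.25% × €2,613.00 = €326.63…
Interest: €2,613.00 × ((1 + 0.0005)^298 − 1) = €2,613.00 × 0.16062977… = €419.7256…
Total = €2,613.00 + €326.6250 + €419.7256… = €3,359.35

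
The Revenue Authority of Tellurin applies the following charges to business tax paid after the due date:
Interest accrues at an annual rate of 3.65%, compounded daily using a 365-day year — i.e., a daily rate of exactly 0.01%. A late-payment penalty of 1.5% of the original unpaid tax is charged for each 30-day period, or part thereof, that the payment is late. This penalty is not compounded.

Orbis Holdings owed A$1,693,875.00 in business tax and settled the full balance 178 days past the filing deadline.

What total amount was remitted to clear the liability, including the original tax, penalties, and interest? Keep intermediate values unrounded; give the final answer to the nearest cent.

Penalty periods: ⌈178/30⌉ = 6; penalty = 6 × 1.5% × A$1,693,875.00 = A$152,448.75
Interest: A$1,693,875.00 × ((1 + 0.0001)^178 − 1) = A$1,693,875.00 × 0.01795846… = A$30,419.3834…
Total = A$1,693,875.00 + A$152,448.7500 + A$30,419.3834… = A$1,876,743.13

A$1,876,743.13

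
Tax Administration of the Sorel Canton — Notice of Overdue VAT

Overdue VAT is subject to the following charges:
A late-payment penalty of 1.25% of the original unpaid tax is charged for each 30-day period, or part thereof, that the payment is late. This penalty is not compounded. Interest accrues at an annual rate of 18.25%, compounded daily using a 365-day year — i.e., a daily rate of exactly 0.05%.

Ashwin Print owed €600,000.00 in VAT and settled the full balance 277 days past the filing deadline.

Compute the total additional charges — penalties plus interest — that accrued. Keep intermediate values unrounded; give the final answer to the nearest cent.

Penalty periods: ⌈277/30⌉ = 10; penalty = 10 × 1.25% × €600,000.00 = €75,000.00
Interest: €600,000.00 × ((1 + 0.0005)^277 − 1) = €600,000.00 × 0.14850993… = €89,105.9562…
Penalties + interest = €75,000.0000 + €89,105.9562… = €164,105.96

€164,105.96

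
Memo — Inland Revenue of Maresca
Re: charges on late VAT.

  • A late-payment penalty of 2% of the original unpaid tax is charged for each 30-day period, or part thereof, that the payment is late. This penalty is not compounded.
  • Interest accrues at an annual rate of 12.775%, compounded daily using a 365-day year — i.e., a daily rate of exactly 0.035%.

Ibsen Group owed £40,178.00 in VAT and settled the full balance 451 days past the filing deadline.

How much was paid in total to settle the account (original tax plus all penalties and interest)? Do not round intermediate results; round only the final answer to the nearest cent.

Penalty periods: ⌈451/30⌉ = 16; penalty = 16 × 2% × £40,178.00 = £12,856.96
Interest: £40,178.00 × ((1 + 0.00035)^451 − 1) = £40,178.00 × 0.17095819… = £6,868.7583…
Total = £40,178.00 + £12,856.9600 + £6,868.7583… = £59,903.72

£59,903.72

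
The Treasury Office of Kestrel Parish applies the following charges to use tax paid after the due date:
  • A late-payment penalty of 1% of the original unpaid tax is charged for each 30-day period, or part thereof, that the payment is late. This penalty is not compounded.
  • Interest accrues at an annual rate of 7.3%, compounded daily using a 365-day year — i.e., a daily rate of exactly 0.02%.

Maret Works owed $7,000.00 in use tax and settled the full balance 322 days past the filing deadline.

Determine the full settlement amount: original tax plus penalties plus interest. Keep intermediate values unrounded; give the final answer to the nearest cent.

$8,235.58

Penalty periods: ⌈322/30⌉ = 11; penalty = 11 × 1% × $7,000.00 = $770.00
Interest: $7,000.00 × ((1 + 0.0002)^322 − 1) = $7,000.00 × 0.06651205… = $465.5844…
Total = $7,000.00 + $770.0000 + $465.5844… = $8,235.58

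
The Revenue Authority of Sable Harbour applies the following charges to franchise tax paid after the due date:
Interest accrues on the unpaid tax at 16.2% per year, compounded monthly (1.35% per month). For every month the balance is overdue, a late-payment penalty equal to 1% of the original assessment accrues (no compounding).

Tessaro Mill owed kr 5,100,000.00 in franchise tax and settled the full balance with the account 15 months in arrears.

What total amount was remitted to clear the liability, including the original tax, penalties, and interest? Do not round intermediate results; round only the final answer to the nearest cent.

Late-payment penalty = 1% × kr 5,100,000.00 × 15 mo = kr 765,000.00
Interest: kr 5,100,000.00 × ((1 + 0.0135)^15 − 1) = kr 5,100,000.00 × 0.2228024… = kr 1,136,292.4265…
Total = kr 5,100,000.00 + kr 765,000.0000 + kr 1,136,292.4265… = kr 7,001,292.43

kr 7,001,292.43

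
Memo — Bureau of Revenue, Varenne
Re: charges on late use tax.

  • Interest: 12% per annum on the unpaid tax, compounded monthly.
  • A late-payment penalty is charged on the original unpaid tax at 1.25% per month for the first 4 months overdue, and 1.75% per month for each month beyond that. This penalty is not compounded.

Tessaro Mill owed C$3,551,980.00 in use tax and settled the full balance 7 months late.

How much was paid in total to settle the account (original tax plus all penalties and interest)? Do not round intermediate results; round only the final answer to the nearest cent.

C$4,172,281.28

Penalty, months 1–4: 4 × 1.25% × C$3,551,980.00 = C$177,599.00
Penalty, months 5–7: 3 × 1.75% × C$3,551,980.00 = C$186,478.95
Interest (12%/yr ÷ 12 = 1%/month): C$3,551,980.00 × ((1 + 0.01)^7 − 1) = C$256,223.3280…
Total = C$3,551,980.00 + C$364,077.9500 + C$256,223.3280… = C$4,172,281.28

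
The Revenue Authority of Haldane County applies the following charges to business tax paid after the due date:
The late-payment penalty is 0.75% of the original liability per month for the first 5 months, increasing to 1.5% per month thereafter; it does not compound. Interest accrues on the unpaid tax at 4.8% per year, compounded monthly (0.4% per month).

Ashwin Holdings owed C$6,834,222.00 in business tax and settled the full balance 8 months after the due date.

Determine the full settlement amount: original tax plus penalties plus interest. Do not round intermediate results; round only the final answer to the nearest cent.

Penalty, months 1–5: 5 × 0.75% × C$6,834,222.00 = C$256,283.33…
Penalty, months 6–8: 3 × 1.5% × C$6,834,222.00 = C$307,539.99
Interest: C$6,834,222.00 × ((1 + 0.004)^8 − 1) = C$6,834,222.00 × 0.0324516… = C$221,781.4522…
Total = C$6,834,222.00 + C$563,823.3150 + C$221,781.4522… = C$7,619,826.77

C$7,619,826.77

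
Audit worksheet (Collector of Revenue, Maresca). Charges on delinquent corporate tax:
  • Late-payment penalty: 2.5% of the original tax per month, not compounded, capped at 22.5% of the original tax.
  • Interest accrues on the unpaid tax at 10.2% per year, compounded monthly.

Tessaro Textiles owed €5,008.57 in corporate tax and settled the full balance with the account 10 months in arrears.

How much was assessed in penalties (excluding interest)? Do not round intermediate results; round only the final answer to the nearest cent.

€1,126.93

Penalty (uncapped): 10 × 2.5% × €5,008.57 = €1,252.14…; cap = 22.5% × €5,008.57 = €1,126.93… → penalty = €1,126.93…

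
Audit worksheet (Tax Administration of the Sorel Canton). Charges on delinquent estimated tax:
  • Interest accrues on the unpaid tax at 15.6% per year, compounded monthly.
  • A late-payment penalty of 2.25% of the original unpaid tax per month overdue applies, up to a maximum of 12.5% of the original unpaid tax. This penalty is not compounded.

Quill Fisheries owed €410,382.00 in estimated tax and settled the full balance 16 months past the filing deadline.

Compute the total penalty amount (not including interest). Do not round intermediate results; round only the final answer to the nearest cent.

Penalty (uncapped): 16 × 2.25% × €410,382.00 = €147,737.52; cap = 12.5% × €410,382.00 = €51,297.75 → penalty = €51,297.75

€51,297.75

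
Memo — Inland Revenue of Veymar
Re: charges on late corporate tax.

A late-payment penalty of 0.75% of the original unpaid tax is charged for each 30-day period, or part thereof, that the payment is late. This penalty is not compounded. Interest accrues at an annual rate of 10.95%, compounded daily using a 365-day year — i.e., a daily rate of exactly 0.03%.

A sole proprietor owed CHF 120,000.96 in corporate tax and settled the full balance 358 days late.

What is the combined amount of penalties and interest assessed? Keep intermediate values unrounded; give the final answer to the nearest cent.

CHF 24,403.59

Penalty periods: ⌈358/30⌉ = 12; penalty = 12 × 0.75% × CHF 120,000.96 = CHF 10,800.09…
Interest: CHF 120,000.96 × ((1 + 0.0003)^358 − 1) = CHF 120,000.96 × 0.11336158… = CHF 13,603.4990…
Penalties + interest = CHF 10,800.0864 + CHF 13,603.4990… = CHF 24,403.59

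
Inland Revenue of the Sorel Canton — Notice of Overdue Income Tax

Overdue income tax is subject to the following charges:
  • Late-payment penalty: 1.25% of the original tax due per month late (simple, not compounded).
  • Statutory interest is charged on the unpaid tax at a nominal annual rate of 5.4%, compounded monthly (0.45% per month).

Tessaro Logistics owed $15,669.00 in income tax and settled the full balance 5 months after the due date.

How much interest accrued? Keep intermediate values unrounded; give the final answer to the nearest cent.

Interest: $15,669.00 × ((1 + 0.0045)^5 − 1) = $15,669.00 × 0.0227034… = $355.7398…

$355.74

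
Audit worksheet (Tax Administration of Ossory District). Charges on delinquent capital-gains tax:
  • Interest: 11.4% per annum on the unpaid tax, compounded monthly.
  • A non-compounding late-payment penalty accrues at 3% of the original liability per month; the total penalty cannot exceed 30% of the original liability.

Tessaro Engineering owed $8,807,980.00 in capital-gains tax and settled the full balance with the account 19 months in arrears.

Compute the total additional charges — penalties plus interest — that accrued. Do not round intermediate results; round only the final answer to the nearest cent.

$4,375,769.56

Penalty (uncapped): 19 × 3% × $8,807,980.00 = $5,020,548.60; cap = 30% × $8,807,980.00 = $2,642,394.00 → penalty = $2,642,394.00
Interest (11.4%/yr ÷ 12 = 0.95%/month): $8,807,980.00 × ((1 + 0.0095)^19 − 1) = $1,733,375.5553…
Penalties + interest = $2,642,394.0000 + $1,733,375.5553… = $4,375,769.56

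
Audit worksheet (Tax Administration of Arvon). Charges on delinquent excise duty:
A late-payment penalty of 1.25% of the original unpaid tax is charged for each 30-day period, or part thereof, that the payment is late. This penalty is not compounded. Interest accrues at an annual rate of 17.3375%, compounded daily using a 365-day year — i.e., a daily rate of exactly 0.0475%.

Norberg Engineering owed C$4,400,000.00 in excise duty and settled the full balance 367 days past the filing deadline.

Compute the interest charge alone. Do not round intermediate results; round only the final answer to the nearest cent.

C$837,729.76

Interest: C$4,400,000.00 × ((1 + 0.000475)^367 − 1) = C$4,400,000.00 × 0.19039313… = C$837,729.7563…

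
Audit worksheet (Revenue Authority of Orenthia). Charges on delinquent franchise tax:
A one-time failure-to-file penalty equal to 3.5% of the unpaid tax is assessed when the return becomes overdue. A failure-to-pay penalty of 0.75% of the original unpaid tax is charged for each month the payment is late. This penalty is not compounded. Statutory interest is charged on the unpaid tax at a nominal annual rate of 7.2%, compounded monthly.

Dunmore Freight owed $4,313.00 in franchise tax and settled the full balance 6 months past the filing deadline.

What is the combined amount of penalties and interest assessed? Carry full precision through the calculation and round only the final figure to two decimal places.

$502.66

Failure-to-file penalty: 3.5% × $4,313.00 = $150.96…
Failure-to-pay penalty: 6 × 0.75% × $4,313.00 = $194.09…
Interest (7.2%/yr ÷ 12 = 0.6%/month): $4,313.00 × ((1 + 0.006)^6 − 1) = $157.6157…
Penalties + interest = $345.0400 + $157.6157… = $502.66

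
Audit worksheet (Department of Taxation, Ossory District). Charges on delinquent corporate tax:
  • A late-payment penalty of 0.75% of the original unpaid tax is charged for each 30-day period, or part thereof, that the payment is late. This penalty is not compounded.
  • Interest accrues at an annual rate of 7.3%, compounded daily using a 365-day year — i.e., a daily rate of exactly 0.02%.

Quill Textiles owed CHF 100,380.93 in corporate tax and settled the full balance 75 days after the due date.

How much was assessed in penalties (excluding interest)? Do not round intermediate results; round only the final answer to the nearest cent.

CHF 2,258.57

Penalty periods: ⌈75/30⌉ = 3; penalty = 3 × 0.75% × CHF 100,380.93 = CHF 2,258.57…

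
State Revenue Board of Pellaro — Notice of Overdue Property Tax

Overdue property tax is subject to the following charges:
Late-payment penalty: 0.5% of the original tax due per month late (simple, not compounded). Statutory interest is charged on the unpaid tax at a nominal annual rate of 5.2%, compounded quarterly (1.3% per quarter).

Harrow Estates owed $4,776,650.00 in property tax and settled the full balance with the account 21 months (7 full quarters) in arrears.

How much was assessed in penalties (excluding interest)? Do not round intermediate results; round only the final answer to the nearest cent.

Late-payment penalty = 0.5% × $4,776,650.00 × 21 mo = $501,548.25

$501,548.25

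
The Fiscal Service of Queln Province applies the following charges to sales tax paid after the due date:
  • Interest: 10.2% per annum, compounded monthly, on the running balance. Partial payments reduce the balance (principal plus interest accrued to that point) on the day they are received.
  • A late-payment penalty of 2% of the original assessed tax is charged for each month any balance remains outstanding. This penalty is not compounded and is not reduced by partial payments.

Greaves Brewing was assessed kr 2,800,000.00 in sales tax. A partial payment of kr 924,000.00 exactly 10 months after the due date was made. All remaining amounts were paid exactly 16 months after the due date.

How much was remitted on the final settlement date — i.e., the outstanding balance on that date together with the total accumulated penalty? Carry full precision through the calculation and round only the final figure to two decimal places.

Monthly rate = 10.2% ÷ 12 = 0.85%
Balance at month 10: kr 2,800,000.0000 × (1 + 0.0085)^10 = kr 3,047,312.9469…
After kr 924,000.00 payment: kr 3,047,312.9469… − kr 924,000.00 = kr 2,123,312.9469…
Balance at month 16: kr 2,123,312.9469… × (1 + 0.0085)^6 = kr 2,233,929.2940…
Penalty: 16 × 2% × kr 2,800,000.00 = kr 896,000.00
Final settlement = outstanding balance + penalty = kr 2,233,929.2940… + kr 896,000.00 = kr 3,129,929.29

kr 3,129,929.29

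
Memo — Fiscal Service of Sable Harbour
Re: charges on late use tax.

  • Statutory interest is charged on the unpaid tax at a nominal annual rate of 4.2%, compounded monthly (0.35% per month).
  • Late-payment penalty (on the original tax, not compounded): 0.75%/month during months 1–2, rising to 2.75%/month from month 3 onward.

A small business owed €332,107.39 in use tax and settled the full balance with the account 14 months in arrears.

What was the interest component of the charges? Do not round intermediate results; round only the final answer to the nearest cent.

€16,648.71

Interest: €332,107.39 × ((1 + 0.0035)^14 − 1) = €332,107.39 × 0.0501305… = €16,648.7121…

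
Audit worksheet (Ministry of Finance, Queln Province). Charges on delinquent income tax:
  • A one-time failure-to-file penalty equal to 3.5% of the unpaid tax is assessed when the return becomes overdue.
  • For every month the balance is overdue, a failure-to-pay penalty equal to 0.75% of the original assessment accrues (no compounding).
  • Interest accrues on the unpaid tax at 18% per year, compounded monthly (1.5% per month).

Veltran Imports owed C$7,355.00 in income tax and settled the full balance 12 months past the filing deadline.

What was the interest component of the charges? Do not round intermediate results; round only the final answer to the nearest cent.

C$1,438.77

Interest: C$7,355.00 × ((1 + 0.015)^12 − 1) = C$7,355.00 × 0.1956182… = C$1,438.7717…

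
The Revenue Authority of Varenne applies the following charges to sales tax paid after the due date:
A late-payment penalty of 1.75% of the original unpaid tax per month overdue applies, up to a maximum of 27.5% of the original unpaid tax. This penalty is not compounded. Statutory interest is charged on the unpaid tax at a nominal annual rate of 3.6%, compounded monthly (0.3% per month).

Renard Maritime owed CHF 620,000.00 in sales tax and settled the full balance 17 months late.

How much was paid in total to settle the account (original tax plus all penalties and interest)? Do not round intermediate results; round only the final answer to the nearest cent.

Penalty (uncapped): 17 × 1.75% × CHF 620,000.00 = CHF 184,450.00; cap = 27.5% × CHF 620,000.00 = CHF 170,500.00 → penalty = CHF 170,500.00
Interest: CHF 620,000.00 × ((1 + 0.003)^17 − 1) = CHF 620,000.00 × 0.0522426… = CHF 32,390.3837…
Total = CHF 620,000.00 + CHF 170,500.0000 + CHF 32,390.3837… = CHF 822,890.38

CHF 822,890.38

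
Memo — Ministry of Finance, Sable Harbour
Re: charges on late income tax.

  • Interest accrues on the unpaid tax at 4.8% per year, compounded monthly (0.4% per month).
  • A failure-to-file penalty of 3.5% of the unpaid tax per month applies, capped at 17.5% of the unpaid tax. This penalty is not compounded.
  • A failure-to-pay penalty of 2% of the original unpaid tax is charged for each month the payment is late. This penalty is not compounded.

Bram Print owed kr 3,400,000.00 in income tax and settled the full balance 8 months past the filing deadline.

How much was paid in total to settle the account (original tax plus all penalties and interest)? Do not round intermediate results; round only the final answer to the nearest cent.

Failure-to-file: 8 × 3.5% × kr 3,400,000.00 = kr 952,000.00, capped at 17.5% × kr 3,400,000.00 = kr 595,000.00
Failure-to-pay penalty: 8 × 2% × kr 3,400,000.00 = kr 544,000.00
Interest: kr 3,400,000.00 × ((1 + 0.004)^8 − 1) = kr 3,400,000.00 × 0.0324516… = kr 110,335.4467…
Total = kr 3,400,000.00 + kr 1,139,000.0000 + kr 110,335.4467… = kr 4,649,335.45

kr 4,649,335.45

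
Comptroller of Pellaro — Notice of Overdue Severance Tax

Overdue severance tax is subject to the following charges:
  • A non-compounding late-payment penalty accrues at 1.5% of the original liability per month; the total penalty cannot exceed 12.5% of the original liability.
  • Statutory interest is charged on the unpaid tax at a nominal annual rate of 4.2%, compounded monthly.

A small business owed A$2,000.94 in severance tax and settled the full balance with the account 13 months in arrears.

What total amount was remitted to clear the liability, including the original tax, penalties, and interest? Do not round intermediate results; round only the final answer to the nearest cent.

Penalty (uncapped): 13 × 1.5% × A$2,000.94 = A$390.18…; cap = 12.5% × A$2,000.94 = A$250.12… → penalty = A$250.12…
Interest (4.2%/yr ÷ 12 = 0.35%/month): A$2,000.94 × ((1 + 0.0035)^13 − 1) = A$92.9794…
Total = A$2,000.94 + A$250.1175 + A$92.9794… = A$2,344.04

A$2,344.04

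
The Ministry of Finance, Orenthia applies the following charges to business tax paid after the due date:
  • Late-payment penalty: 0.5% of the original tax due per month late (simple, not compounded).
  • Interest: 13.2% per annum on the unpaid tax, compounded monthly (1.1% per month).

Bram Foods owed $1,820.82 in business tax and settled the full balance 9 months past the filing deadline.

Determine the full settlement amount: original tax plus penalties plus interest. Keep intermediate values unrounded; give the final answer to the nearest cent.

$2,091.16

Late-payment penalty: 9 × 0.5% × $1,820.82 = $81.94…
Interest: $1,820.82 × ((1 + 0.011)^9 − 1) = $1,820.82 × 0.1034697… = $188.3996…
Total = $1,820.82 + $81.9369 + $188.3996… = $2,091.16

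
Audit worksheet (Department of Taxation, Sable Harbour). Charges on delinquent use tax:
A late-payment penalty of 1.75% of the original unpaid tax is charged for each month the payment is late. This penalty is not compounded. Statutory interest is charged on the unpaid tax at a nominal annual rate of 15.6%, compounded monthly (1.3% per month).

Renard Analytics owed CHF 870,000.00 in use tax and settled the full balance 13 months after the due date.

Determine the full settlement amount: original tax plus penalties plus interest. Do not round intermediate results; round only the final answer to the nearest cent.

Late-payment penalty: 13 × 1.75% × CHF 870,000.00 = CHF 197,925.00
Interest: CHF 870,000.00 × ((1 + 0.013)^13 − 1) = CHF 870,000.00 × 0.1828312… = CHF 159,063.1869…
Total = CHF 870,000.00 + CHF 197,925.0000 + CHF 159,063.1869… = CHF 1,226,988.19

CHF 1,226,988.19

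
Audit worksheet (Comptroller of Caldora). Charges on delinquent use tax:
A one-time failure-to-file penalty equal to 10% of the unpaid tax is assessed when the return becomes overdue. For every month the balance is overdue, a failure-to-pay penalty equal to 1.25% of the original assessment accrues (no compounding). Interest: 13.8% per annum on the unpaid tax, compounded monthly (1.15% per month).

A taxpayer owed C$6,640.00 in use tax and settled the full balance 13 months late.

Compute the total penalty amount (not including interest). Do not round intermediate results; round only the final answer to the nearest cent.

Failure-to-file penalty: 10% × C$6,640.00 = C$664.00
Failure-to-pay penalty: 13 × 1.25% × C$6,640.00 = C$1,079.00
Total penalty = C$664.00 + C$1,079.00 = C$1,743.00

C$1,743.00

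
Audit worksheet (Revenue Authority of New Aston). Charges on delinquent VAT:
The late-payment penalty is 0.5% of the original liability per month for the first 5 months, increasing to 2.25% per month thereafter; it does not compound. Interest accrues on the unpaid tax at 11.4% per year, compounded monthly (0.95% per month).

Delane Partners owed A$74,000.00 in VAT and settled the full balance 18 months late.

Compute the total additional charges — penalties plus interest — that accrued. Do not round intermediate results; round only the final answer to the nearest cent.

A$37,224.48

Penalty, months 1–5: 5 × 0.5% × A$74,000.00 = A$1,850.00
Penalty, months 6–18: 13 × 2.25% × A$74,000.00 = A$21,645.00
Interest: A$74,000.00 × ((1 + 0.0095)^18 − 1) = A$74,000.00 × 0.1855335… = A$13,729.4767…
Penalties + interest = A$23,495.0000 + A$13,729.4767… = A$37,224.48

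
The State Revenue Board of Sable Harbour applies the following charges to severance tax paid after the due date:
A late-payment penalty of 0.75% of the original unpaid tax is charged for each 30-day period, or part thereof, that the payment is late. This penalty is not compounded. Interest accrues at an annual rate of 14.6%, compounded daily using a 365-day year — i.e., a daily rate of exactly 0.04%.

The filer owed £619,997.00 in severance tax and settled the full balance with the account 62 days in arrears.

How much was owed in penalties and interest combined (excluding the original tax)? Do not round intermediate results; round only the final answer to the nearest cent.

Penalty periods: ⌈62/30⌉ = 3; penalty = 3 × 0.75% × £619,997.00 = £13,949.93…
Interest: £619,997.00 × ((1 + 0.0004)^62 − 1) = £619,997.00 × 0.02510499… = £15,565.0215…
Penalties + interest = £13,949.9325 + £15,565.0215… = £29,514.95

£29,514.95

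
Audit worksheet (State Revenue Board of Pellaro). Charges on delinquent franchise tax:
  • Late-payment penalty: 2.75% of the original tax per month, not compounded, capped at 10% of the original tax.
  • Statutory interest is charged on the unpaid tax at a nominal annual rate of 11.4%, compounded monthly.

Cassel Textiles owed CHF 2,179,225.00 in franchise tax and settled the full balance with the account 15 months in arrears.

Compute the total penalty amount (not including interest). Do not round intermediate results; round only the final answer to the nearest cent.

Penalty (uncapped): 15 × 2.75% × CHF 2,179,225.00 = CHF 898,930.31…; cap = 10% × CHF 2,179,225.00 = CHF 217,922.50 → penalty = CHF 217,922.50

CHF 217,922.50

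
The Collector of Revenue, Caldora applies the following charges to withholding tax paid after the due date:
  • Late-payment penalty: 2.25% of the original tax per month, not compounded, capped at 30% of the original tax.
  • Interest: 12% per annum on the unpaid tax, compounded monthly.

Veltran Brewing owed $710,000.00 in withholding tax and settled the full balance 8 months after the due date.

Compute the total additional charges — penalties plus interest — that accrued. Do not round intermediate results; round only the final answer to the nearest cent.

$186,628.26

Penalty: 8 × 2.25% × $710,000.00 = $127,800.00 (below the 30% cap of $213,000.00)
Interest (12%/yr ÷ 12 = 1%/month): $710,000.00 × ((1 + 0.01)^8 − 1) = $58,828.2610…
Penalties + interest = $127,800.0000 + $58,828.2610… = $186,628.26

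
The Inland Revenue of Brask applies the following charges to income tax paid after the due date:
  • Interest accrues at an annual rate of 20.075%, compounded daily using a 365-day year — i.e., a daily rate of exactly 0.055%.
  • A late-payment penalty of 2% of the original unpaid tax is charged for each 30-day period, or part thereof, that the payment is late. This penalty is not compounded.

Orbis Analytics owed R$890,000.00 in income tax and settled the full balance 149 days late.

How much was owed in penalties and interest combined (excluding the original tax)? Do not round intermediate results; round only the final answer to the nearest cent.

R$164,985.61

Penalty periods: ⌈149/30⌉ = 5; penalty = 5 × 2% × R$890,000.00 = R$89,000.00
Interest: R$890,000.00 × ((1 + 0.00055)^149 − 1) = R$890,000.00 × 0.08537709… = R$75,985.6072…
Penalties + interest = R$89,000.0000 + R$75,985.6072… = R$164,985.61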